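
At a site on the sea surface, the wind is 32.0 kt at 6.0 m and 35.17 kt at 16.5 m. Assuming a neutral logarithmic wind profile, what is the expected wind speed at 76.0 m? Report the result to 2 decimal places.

39.96 kt

Log law: V ∝ ln(z/z₀). From the pair, with r = V₁/V₂ = 0.90987,
ln z₀ = (ln z₁ − r·ln z₂)/(1 − r) = (1.7918 − 0.90987×2.8034)/0.09013 = -8.4200 → z₀ = 0.0002204 m
V₃ = V₁ · ln(z₃/z₀)/ln(z₁/z₀) = 32.0 × 12.7507/10.2117 = 39.9562 kt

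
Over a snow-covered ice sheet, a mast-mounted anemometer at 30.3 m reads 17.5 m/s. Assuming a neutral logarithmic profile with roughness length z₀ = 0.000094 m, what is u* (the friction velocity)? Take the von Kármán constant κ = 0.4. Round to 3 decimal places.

u* ≈ 0.552 m/s

Log law: V(z) = (u*/κ) · ln(z/z₀) ⇒ u* = κ · V / ln(z/z₀)
u* = 0.4 × 17.5 / ln(30.3/0.000094) = 0.4 × 17.5 / 12.6834
   = 7.0000 / 12.6834 = 0.5519 m/s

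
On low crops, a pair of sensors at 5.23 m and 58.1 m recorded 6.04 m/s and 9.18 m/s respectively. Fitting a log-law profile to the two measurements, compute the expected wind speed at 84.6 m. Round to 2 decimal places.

9.67 m/s

Log law: V ∝ ln(z/z₀). From the pair, with r = V₁/V₂ = 0.65795,
ln z₀ = (ln z₁ − r·ln z₂)/(1 − r) = (1.6544 − 0.65795×4.0622)/0.34205 = -2.9771 → z₀ = 0.05094 m
V₃ = V₁ · ln(z₃/z₀)/ln(z₁/z₀) = 6.04 × 7.4150/4.6315 = 9.6700 m/s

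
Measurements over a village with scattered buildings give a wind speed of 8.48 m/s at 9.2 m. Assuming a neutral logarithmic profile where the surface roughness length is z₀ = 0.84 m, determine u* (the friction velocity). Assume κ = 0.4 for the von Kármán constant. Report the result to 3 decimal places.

u* ≈ 1.417 m/s

Log law: V(z) = (u*/κ) · ln(z/z₀) ⇒ u* = κ · V / ln(z/z₀)
u* = 0.4 × 8.48 / ln(9.2/0.84) = 0.4 × 8.48 / 2.3936
   = 3.3920 / 2.3936 = 1.4171 m/s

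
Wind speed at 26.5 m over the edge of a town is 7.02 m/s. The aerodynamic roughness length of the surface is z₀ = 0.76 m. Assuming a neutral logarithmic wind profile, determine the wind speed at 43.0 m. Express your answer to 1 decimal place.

8.0 m/s

Log law: V(z) ∝ ln(z/z₀), so V₂/V₁ = ln(z₂/z₀) / ln(z₁/z₀).
ln(43.0/0.76) = 4.0356, ln(26.5/0.76) = 3.5516
V₂ = 7.02 × 4.0356/3.5516 = 7.02 × 1.1363 = 7.9768 m/s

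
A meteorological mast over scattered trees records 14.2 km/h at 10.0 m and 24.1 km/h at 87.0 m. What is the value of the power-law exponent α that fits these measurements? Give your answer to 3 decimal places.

α ≈ 0.245

Power law: V₂/V₁ = (z₂/z₁)^α ⇒ α = ln(V₂/V₁) / ln(z₂/z₁)
α = ln(24.1/14.2) / ln(87.0/10.0) = ln(1.6972) / ln(8.7000)
  = 0.52897 / 2.16332 = 0.24452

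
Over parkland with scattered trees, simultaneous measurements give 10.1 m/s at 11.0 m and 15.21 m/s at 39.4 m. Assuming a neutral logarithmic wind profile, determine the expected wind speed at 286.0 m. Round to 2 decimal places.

Log law: V ∝ ln(z/z₀). From the pair, with r = V₁/V₂ = 0.66404,
ln z₀ = (ln z₁ − r·ln z₂)/(1 − r) = (2.3979 − 0.66404×3.6738)/0.33596 = -0.1239 → z₀ = 0.8835 m
V₃ = V₁ · ln(z₃/z₀)/ln(z₁/z₀) = 10.1 × 5.7799/2.5218 = 23.1490 m/s

23.15 m/s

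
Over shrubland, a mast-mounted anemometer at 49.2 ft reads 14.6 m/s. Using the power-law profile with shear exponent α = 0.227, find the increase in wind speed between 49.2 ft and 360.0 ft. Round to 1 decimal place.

Power law: V₂ = V₁ · (z₂/z₁)^α = 14.6 × (7.3171)^0.227 = 22.9381 m/s
ΔV = 22.9381 − 14.6 = 8.3381 m/s

8.3 m/s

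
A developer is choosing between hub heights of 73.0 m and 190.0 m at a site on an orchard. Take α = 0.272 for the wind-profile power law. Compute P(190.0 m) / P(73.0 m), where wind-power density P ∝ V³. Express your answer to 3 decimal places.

2.183

Speed ratio: V_B/V_A = (z_B/z_A)^α = (190.0/73.0)^0.272 = (2.6027)^0.272 = 1.29717
Power-density ratio: P_B/P_A = (V_B/V_A)³ = (1.29717)³ = 2.18269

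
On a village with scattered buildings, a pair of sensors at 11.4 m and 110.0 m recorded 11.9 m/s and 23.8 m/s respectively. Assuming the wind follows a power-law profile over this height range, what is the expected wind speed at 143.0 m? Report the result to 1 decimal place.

25.8 m/s

First find α: α = ln(V₂/V₁)/ln(z₂/z₁) = ln(23.8/11.9)/ln(110.0/11.4) = 0.69315/2.26687 = 0.3058
Extrapolate from 110.0 m to 143.0 m: V₃ = 23.8 × (143.0/110.0)^0.3058 = 23.8 × 1.0835 = 25.7880 m/s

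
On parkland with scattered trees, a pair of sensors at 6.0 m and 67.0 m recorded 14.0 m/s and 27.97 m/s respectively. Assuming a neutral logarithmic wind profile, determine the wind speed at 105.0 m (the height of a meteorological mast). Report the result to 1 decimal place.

30.6 m/s

Log law: V ∝ ln(z/z₀). From the pair, with r = V₁/V₂ = 0.50054,
ln z₀ = (ln z₁ − r·ln z₂)/(1 − r) = (1.7918 − 0.50054×4.2047)/0.49946 = -0.6264 → z₀ = 0.5345 m
V₃ = V₁ · ln(z₃/z₀)/ln(z₁/z₀) = 14.0 × 5.2803/2.4181 = 30.5711 m/s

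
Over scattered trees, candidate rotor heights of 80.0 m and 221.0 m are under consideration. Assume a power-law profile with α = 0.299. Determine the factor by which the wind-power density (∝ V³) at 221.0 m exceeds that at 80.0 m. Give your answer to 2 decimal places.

2.49

Speed ratio: V_B/V_A = (z_B/z_A)^α = (221.0/80.0)^0.299 = (2.7625)^0.299 = 1.35503
Power-density ratio: P_B/P_A = (V_B/V_A)³ = (1.35503)³ = 2.48799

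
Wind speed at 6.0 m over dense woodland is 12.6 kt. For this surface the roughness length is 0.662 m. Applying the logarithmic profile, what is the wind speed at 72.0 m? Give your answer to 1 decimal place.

Log law: V(z) ∝ ln(z/z₀), so V₂/V₁ = ln(z₂/z₀) / ln(z₁/z₀).
ln(72.0/0.662) = 4.6892, ln(6.0/0.662) = 2.2042
V₂ = 12.6 × 4.6892/2.2042 = 12.6 × 2.1273 = 26.8043 kt

26.8 kt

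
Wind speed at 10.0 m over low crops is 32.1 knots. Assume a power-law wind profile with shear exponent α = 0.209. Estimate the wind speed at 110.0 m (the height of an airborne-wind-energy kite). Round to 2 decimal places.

Power-law profile: V₂ = V₁ · (z₂/z₁)^α
V₂ = 32.1 × (110.0/10.0)^0.209 = 32.1 × (11.0000)^0.209
    = 32.1 × 1.6506 = 52.9854 knots

52.99 knots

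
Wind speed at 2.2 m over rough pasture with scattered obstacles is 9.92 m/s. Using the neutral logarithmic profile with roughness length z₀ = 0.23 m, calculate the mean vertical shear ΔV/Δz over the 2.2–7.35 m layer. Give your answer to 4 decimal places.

Log law: V₂ = V₁ · ln(z₂/z₀)/ln(z₁/z₀) = 9.92 × 3.4644/2.2581 = 15.2190 m/s
ΔV/Δz = (15.2190 − 9.92)/(7.35 − 2.2) = 5.2990/5.1500 = 1.02894 m/s/m

1.0289 m/s/m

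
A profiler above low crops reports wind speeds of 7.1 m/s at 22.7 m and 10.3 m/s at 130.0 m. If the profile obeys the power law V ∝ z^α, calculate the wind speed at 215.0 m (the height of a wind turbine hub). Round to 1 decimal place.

First find α: α = ln(V₂/V₁)/ln(z₂/z₁) = ln(10.3/7.1)/ln(130.0/22.7) = 0.37205/1.74517 = 0.2132
Extrapolate from 130.0 m to 215.0 m: V₃ = 10.3 × (215.0/130.0)^0.2132 = 10.3 × 1.1132 = 11.4662 m/s

11.5 m/s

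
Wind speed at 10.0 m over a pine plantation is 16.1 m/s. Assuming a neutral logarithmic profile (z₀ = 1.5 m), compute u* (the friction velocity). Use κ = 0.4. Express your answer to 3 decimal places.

u* ≈ 3.395 m/s

Log law: V(z) = (u*/κ) · ln(z/z₀) ⇒ u* = κ · V / ln(z/z₀)
u* = 0.4 × 16.1 / ln(10.0/1.5) = 0.4 × 16.1 / 1.8971
   = 6.4400 / 1.8971 = 3.3946 m/s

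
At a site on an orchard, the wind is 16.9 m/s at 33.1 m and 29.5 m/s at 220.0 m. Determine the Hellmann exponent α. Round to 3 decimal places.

Power law: V₂/V₁ = (z₂/z₁)^α ⇒ α = ln(V₂/V₁) / ln(z₂/z₁)
α = ln(29.5/16.9) / ln(220.0/33.1) = ln(1.7456) / ln(6.6465)
  = 0.55708 / 1.89409 = 0.29411

α ≈ 0.294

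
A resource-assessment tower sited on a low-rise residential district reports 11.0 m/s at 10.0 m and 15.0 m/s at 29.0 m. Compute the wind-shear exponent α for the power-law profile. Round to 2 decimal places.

Power law: V₂/V₁ = (z₂/z₁)^α ⇒ α = ln(V₂/V₁) / ln(z₂/z₁)
α = ln(15.0/11.0) / ln(29.0/10.0) = ln(1.3636) / ln(2.9000)
  = 0.31015 / 1.06471 = 0.29130

α ≈ 0.29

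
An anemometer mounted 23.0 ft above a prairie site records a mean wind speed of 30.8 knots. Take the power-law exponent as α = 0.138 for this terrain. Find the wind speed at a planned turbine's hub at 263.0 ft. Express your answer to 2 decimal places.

43.11 knots

Power-law profile: V₂ = V₁ · (z₂/z₁)^α
V₂ = 30.8 × (263.0/23.0)^0.138 = 30.8 × (11.4348)^0.138
    = 30.8 × 1.3997 = 43.1108 knots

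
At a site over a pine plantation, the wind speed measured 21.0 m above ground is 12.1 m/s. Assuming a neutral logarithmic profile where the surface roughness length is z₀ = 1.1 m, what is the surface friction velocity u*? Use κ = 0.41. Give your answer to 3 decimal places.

u* ≈ 1.682 m/s

Log law: V(z) = (u*/κ) · ln(z/z₀) ⇒ u* = κ · V / ln(z/z₀)
u* = 0.41 × 12.1 / ln(21.0/1.1) = 0.41 × 12.1 / 2.9492
   = 4.9610 / 2.9492 = 1.6821 m/s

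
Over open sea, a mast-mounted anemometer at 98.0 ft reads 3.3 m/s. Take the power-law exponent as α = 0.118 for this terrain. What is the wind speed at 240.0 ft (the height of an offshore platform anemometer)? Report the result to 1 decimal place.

3.7 m/s

Power-law profile: V₂ = V₁ · (z₂/z₁)^α
V₂ = 3.3 × (240.0/98.0)^0.118 = 3.3 × (2.4490)^0.118
    = 3.3 × 1.1115 = 3.6679 m/s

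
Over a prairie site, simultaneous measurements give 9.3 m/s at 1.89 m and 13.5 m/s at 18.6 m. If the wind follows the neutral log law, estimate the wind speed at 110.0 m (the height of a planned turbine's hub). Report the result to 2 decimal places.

Log law: V ∝ ln(z/z₀). From the pair, with r = V₁/V₂ = 0.68889,
ln z₀ = (ln z₁ − r·ln z₂)/(1 − r) = (0.6366 − 0.68889×2.9232)/0.31111 = -4.4266 → z₀ = 0.01196 m
V₃ = V₁ · ln(z₃/z₀)/ln(z₁/z₀) = 9.3 × 9.1271/5.0632 = 16.7646 m/s

16.76 m/s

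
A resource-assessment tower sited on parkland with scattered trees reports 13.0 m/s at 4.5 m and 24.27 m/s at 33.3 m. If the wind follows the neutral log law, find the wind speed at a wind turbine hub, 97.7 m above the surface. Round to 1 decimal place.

30.3 m/s

Log law: V ∝ ln(z/z₀). From the pair, with r = V₁/V₂ = 0.53564,
ln z₀ = (ln z₁ − r·ln z₂)/(1 − r) = (1.5041 − 0.53564×3.5056)/0.46436 = -0.8046 → z₀ = 0.4472 m
V₃ = V₁ · ln(z₃/z₀)/ln(z₁/z₀) = 13.0 × 5.3865/2.3087 = 30.3307 m/s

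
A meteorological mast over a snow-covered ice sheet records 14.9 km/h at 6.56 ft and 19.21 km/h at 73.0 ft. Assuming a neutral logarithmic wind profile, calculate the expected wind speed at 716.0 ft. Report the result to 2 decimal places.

23.29 km/h

Log law: V ∝ ln(z/z₀). From the pair, with r = V₁/V₂ = 0.77564,
ln z₀ = (ln z₁ − r·ln z₂)/(1 − r) = (1.8810 − 0.77564×4.2905)/0.22436 = -6.4487 → z₀ = 0.001583 ft
V₃ = V₁ · ln(z₃/z₀)/ln(z₁/z₀) = 14.9 × 13.0224/8.3297 = 23.2942 km/h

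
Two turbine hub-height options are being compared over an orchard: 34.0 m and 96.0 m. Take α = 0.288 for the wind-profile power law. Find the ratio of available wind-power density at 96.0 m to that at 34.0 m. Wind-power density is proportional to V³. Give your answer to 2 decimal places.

Speed ratio: V_B/V_A = (z_B/z_A)^α = (96.0/34.0)^0.288 = (2.8235)^0.288 = 1.34843
Power-density ratio: P_B/P_A = (V_B/V_A)³ = (1.34843)³ = 2.45180

2.45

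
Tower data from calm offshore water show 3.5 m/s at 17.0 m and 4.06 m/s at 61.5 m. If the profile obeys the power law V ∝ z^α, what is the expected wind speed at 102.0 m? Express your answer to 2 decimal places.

First find α: α = ln(V₂/V₁)/ln(z₂/z₁) = ln(4.06/3.5)/ln(61.5/17.0) = 0.14842/1.28582 = 0.1154
Extrapolate from 61.5 m to 102.0 m: V₃ = 4.06 × (102.0/61.5)^0.1154 = 4.06 × 1.0601 = 4.3042 m/s

4.30 m/s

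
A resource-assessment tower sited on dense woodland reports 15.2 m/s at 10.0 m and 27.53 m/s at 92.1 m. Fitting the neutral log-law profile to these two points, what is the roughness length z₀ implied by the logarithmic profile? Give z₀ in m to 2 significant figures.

z₀ ≈ 0.65 m

Log law: V(z) ∝ ln(z/z₀). With r = V₁/V₂ = 15.2/27.53 = 0.55212,
r · ln(z₂/z₀) = ln(z₁/z₀) ⇒ ln z₀ = (ln z₁ − r·ln z₂)/(1 − r)
ln z₀ = (2.30259 − 0.55212×4.52287) / 0.44788 = -0.4345
z₀ = exp(-0.4345) = 0.6476 m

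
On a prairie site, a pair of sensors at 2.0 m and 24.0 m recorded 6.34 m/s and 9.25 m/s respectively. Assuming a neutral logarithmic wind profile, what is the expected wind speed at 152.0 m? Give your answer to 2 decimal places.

11.41 m/s

Log law: V ∝ ln(z/z₀). From the pair, with r = V₁/V₂ = 0.68541,
ln z₀ = (ln z₁ − r·ln z₂)/(1 − r) = (0.6931 − 0.68541×3.1781)/0.31459 = -4.7207 → z₀ = 0.008909 m
V₃ = V₁ · ln(z₃/z₀)/ln(z₁/z₀) = 6.34 × 9.7446/5.4139 = 11.4116 m/s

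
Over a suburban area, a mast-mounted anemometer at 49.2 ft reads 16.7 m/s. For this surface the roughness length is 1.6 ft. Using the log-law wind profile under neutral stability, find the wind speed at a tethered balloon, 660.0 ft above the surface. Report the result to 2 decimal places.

Log law: V(z) ∝ ln(z/z₀), so V₂/V₁ = ln(z₂/z₀) / ln(z₁/z₀).
ln(660.0/1.6) = 6.0222, ln(49.2/1.6) = 3.4259
V₂ = 16.7 × 6.0222/3.4259 = 16.7 × 1.7579 = 29.3563 m/s

29.36 m/s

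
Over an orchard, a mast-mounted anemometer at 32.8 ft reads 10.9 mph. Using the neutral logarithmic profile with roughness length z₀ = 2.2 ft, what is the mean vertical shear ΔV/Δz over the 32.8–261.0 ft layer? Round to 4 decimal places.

0.0367 mph/ft

Log law: V₂ = V₁ · ln(z₂/z₀)/ln(z₁/z₀) = 10.9 × 4.7761/2.7020 = 19.2671 mph
ΔV/Δz = (19.2671 − 10.9)/(261.0 − 32.8) = 8.3671/228.2000 = 0.03667 mph/ft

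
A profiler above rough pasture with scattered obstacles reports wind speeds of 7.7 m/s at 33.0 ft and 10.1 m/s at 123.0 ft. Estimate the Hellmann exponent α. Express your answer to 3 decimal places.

Power law: V₂/V₁ = (z₂/z₁)^α ⇒ α = ln(V₂/V₁) / ln(z₂/z₁)
α = ln(10.1/7.7) / ln(123.0/33.0) = ln(1.3117) / ln(3.7273)
  = 0.27132 / 1.31568 = 0.20622

α ≈ 0.206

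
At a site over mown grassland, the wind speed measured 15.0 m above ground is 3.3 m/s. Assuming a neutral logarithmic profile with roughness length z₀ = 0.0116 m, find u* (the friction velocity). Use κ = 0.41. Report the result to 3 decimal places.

u* ≈ 0.189 m/s

Log law: V(z) = (u*/κ) · ln(z/z₀) ⇒ u* = κ · V / ln(z/z₀)
u* = 0.41 × 3.3 / ln(15.0/0.0116) = 0.41 × 3.3 / 7.1648
   = 1.3530 / 7.1648 = 0.1888 m/s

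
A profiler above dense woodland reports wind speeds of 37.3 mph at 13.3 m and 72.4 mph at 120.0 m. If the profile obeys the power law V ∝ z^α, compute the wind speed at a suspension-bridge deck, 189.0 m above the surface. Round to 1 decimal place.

First find α: α = ln(V₂/V₁)/ln(z₂/z₁) = ln(72.4/37.3)/ln(120.0/13.3) = 0.66321/2.19973 = 0.3015
Extrapolate from 120.0 m to 189.0 m: V₃ = 72.4 × (189.0/120.0)^0.3015 = 72.4 × 1.1468 = 83.0268 mph

83.0 mph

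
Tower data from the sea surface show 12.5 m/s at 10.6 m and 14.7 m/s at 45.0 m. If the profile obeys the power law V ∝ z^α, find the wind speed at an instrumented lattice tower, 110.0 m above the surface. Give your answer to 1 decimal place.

16.2 m/s

First find α: α = ln(V₂/V₁)/ln(z₂/z₁) = ln(14.7/12.5)/ln(45.0/10.6) = 0.16212/1.44581 = 0.1121
Extrapolate from 45.0 m to 110.0 m: V₃ = 14.7 × (110.0/45.0)^0.1121 = 14.7 × 1.1054 = 16.2497 m/s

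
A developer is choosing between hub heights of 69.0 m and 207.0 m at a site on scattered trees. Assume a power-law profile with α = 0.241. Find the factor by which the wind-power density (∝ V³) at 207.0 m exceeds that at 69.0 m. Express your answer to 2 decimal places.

Speed ratio: V_B/V_A = (z_B/z_A)^α = (207.0/69.0)^0.241 = (3.0000)^0.241 = 1.30313
Power-density ratio: P_B/P_A = (V_B/V_A)³ = (1.30313)³ = 2.21288

2.21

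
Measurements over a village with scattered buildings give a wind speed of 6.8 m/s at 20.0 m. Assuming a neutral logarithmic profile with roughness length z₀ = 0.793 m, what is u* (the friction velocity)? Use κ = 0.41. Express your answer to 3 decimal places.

Log law: V(z) = (u*/κ) · ln(z/z₀) ⇒ u* = κ · V / ln(z/z₀)
u* = 0.41 × 6.8 / ln(20.0/0.793) = 0.41 × 6.8 / 3.2277
   = 2.7880 / 3.2277 = 0.8638 m/s

u* ≈ 0.864 m/s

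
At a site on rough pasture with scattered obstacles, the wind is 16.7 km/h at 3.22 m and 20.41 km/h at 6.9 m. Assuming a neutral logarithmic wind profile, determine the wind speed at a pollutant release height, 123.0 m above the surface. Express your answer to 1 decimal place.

34.4 km/h

Log law: V ∝ ln(z/z₀). From the pair, with r = V₁/V₂ = 0.81823,
ln z₀ = (ln z₁ − r·ln z₂)/(1 − r) = (1.1694 − 0.81823×1.9315)/0.18177 = -2.2613 → z₀ = 0.1042 m
V₃ = V₁ · ln(z₃/z₀)/ln(z₁/z₀) = 16.7 × 7.0735/3.4307 = 34.4327 km/h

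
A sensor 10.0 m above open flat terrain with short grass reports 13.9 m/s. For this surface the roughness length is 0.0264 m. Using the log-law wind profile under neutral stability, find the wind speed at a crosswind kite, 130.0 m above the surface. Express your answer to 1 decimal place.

19.9 m/s

Log law: V(z) ∝ ln(z/z₀), so V₂/V₁ = ln(z₂/z₀) / ln(z₁/z₀).
ln(130.0/0.0264) = 8.5019, ln(10.0/0.0264) = 5.9370
V₂ = 13.9 × 8.5019/5.9370 = 13.9 × 1.4320 = 19.9052 m/s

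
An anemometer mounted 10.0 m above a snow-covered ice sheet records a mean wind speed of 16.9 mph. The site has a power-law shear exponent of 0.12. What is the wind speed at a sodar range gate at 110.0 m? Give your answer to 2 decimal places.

Power-law profile: V₂ = V₁ · (z₂/z₁)^α
V₂ = 16.9 × (110.0/10.0)^0.12 = 16.9 × (11.0000)^0.12
    = 16.9 × 1.3334 = 22.5348 mph

22.53 mph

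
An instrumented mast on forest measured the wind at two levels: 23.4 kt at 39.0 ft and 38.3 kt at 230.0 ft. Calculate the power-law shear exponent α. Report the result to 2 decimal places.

α ≈ 0.28

Power law: V₂/V₁ = (z₂/z₁)^α ⇒ α = ln(V₂/V₁) / ln(z₂/z₁)
α = ln(38.3/23.4) / ln(230.0/39.0) = ln(1.6368) / ln(5.8974)
  = 0.49271 / 1.77452 = 0.27766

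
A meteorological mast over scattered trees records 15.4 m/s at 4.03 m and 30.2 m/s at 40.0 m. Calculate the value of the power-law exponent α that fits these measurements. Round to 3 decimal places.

Power law: V₂/V₁ = (z₂/z₁)^α ⇒ α = ln(V₂/V₁) / ln(z₂/z₁)
α = ln(30.2/15.4) / ln(40.0/4.03) = ln(1.9610) / ln(9.9256)
  = 0.67347 / 2.29511 = 0.29344

α ≈ 0.293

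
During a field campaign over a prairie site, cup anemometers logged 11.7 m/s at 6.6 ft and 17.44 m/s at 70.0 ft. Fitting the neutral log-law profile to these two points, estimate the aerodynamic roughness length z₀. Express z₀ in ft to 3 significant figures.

z₀ ≈ 0.0536 ft

Log law: V(z) ∝ ln(z/z₀). With r = V₁/V₂ = 11.7/17.44 = 0.67087,
r · ln(z₂/z₀) = ln(z₁/z₀) ⇒ ln z₀ = (ln z₁ − r·ln z₂)/(1 − r)
ln z₀ = (1.88707 − 0.67087×4.24850) / 0.32913 = -2.9263
z₀ = exp(-2.9263) = 0.05360 ft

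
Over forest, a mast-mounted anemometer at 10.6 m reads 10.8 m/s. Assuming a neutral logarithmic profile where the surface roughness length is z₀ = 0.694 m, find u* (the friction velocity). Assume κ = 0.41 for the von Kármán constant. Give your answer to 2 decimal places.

Log law: V(z) = (u*/κ) · ln(z/z₀) ⇒ u* = κ · V / ln(z/z₀)
u* = 0.41 × 10.8 / ln(10.6/0.694) = 0.41 × 10.8 / 2.7261
   = 4.4280 / 2.7261 = 1.6243 m/s

u* ≈ 1.62 m/s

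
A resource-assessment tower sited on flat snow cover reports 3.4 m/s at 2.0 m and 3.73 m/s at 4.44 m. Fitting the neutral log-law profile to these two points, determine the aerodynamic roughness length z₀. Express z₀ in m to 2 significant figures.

z₀ ≈ 0.00054 m

Log law: V(z) ∝ ln(z/z₀). With r = V₁/V₂ = 3.4/3.73 = 0.91153,
r · ln(z₂/z₀) = ln(z₁/z₀) ⇒ ln z₀ = (ln z₁ − r·ln z₂)/(1 − r)
ln z₀ = (0.69315 − 0.91153×1.49065) / 0.08847 = -7.5236
z₀ = exp(-7.5236) = 0.0005402 m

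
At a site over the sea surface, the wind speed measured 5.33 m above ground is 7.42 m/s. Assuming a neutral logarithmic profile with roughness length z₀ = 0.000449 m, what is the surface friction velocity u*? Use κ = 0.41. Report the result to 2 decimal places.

u* ≈ 0.32 m/s

Log law: V(z) = (u*/κ) · ln(z/z₀) ⇒ u* = κ · V / ln(z/z₀)
u* = 0.41 × 7.42 / ln(5.33/0.000449) = 0.41 × 7.42 / 9.3818
   = 3.0422 / 9.3818 = 0.3243 m/s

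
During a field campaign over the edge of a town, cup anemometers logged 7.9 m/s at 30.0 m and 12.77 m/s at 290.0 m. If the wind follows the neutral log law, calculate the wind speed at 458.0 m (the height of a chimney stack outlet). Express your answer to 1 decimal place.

Log law: V ∝ ln(z/z₀). From the pair, with r = V₁/V₂ = 0.61864,
ln z₀ = (ln z₁ − r·ln z₂)/(1 − r) = (3.4012 − 0.61864×5.6699)/0.38136 = -0.2790 → z₀ = 0.7565 m
V₃ = V₁ · ln(z₃/z₀)/ln(z₁/z₀) = 7.9 × 6.4059/3.6802 = 13.7510 m/s

13.8 m/s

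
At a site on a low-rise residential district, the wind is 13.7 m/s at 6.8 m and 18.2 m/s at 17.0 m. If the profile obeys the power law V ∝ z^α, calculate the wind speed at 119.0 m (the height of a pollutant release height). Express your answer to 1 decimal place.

First find α: α = ln(V₂/V₁)/ln(z₂/z₁) = ln(18.2/13.7)/ln(17.0/6.8) = 0.28403/0.91629 = 0.3100
Extrapolate from 17.0 m to 119.0 m: V₃ = 18.2 × (119.0/17.0)^0.3100 = 18.2 × 1.8279 = 33.2682 m/s

33.3 m/s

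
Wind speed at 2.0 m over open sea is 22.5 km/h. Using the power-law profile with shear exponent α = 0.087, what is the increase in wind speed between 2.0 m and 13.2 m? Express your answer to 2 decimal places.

Power law: V₂ = V₁ · (z₂/z₁)^α = 22.5 × (6.6000)^0.087 = 26.5145 km/h
ΔV = 26.5145 − 22.5 = 4.0145 km/h

4.01 km/h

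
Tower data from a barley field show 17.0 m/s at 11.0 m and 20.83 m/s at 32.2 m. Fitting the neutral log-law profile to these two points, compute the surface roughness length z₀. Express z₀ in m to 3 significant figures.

z₀ ≈ 0.0935 m

Log law: V(z) ∝ ln(z/z₀). With r = V₁/V₂ = 17.0/20.83 = 0.81613,
r · ln(z₂/z₀) = ln(z₁/z₀) ⇒ ln z₀ = (ln z₁ − r·ln z₂)/(1 − r)
ln z₀ = (2.39790 − 0.81613×3.47197) / 0.18387 = -2.3695
z₀ = exp(-2.3695) = 0.09353 m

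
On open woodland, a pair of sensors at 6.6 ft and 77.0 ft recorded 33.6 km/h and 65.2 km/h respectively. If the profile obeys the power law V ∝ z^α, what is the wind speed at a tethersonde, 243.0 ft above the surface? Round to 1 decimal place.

88.9 km/h

First find α: α = ln(V₂/V₁)/ln(z₂/z₁) = ln(65.2/33.6)/ln(77.0/6.6) = 0.66293/2.45674 = 0.2698
Extrapolate from 77.0 ft to 243.0 ft: V₃ = 65.2 × (243.0/77.0)^0.2698 = 65.2 × 1.3636 = 88.9059 km/h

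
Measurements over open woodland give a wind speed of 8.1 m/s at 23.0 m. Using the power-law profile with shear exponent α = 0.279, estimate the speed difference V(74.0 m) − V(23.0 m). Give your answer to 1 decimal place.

Power law: V₂ = V₁ · (z₂/z₁)^α = 8.1 × (3.2174)^0.279 = 11.2222 m/s
ΔV = 11.2222 − 8.1 = 3.1222 m/s

3.1 m/s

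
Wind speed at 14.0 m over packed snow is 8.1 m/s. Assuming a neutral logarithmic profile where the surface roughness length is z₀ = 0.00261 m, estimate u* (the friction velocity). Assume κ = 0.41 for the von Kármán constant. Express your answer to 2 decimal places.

u* ≈ 0.39 m/s

Log law: V(z) = (u*/κ) · ln(z/z₀) ⇒ u* = κ · V / ln(z/z₀)
u* = 0.41 × 8.1 / ln(14.0/0.00261) = 0.41 × 8.1 / 8.5875
   = 3.3210 / 8.5875 = 0.3867 m/s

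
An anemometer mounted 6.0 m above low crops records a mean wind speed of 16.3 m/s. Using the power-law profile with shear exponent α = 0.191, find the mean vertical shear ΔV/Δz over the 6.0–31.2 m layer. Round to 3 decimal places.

0.239 m/s/m

Power law: V₂ = V₁ · (z₂/z₁)^α = 16.3 × (5.2000)^0.191 = 22.3329 m/s
ΔV/Δz = (22.3329 − 16.3)/(31.2 − 6.0) = 6.0329/25.2000 = 0.23940 m/s/m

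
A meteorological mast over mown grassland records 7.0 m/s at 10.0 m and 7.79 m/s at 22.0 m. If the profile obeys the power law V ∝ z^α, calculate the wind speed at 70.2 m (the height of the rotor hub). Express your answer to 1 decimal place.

9.1 m/s

First find α: α = ln(V₂/V₁)/ln(z₂/z₁) = ln(7.79/7.0)/ln(22.0/10.0) = 0.10693/0.78846 = 0.1356
Extrapolate from 22.0 m to 70.2 m: V₃ = 7.79 × (70.2/22.0)^0.1356 = 7.79 × 1.1704 = 9.1176 m/s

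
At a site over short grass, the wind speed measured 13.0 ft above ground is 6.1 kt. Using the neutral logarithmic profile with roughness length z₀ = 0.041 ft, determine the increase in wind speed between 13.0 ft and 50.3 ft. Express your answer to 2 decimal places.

Log law: V₂ = V₁ · ln(z₂/z₀)/ln(z₁/z₀) = 6.1 × 7.1122/5.7591 = 7.5331 kt
ΔV = 7.5331 − 6.1 = 1.4331 kt

1.43 kt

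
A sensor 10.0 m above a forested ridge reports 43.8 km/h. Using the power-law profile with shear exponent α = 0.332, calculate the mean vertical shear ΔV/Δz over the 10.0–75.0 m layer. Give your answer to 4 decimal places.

0.6416 km/h/m

Power law: V₂ = V₁ · (z₂/z₁)^α = 43.8 × (7.5000)^0.332 = 85.5056 km/h
ΔV/Δz = (85.5056 − 43.8)/(75.0 − 10.0) = 41.7056/65.0000 = 0.64162 km/h/m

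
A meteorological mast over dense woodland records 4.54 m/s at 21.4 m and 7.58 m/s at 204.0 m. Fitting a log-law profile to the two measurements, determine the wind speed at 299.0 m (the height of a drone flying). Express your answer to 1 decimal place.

8.1 m/s

Log law: V ∝ ln(z/z₀). From the pair, with r = V₁/V₂ = 0.59894,
ln z₀ = (ln z₁ − r·ln z₂)/(1 − r) = (3.0634 − 0.59894×5.3181)/0.40106 = -0.3039 → z₀ = 0.7380 m
V₃ = V₁ · ln(z₃/z₀)/ln(z₁/z₀) = 4.54 × 6.0043/3.3673 = 8.0955 m/s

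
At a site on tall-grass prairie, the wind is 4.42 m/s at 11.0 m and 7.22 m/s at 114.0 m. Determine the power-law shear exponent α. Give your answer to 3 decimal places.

Power law: V₂/V₁ = (z₂/z₁)^α ⇒ α = ln(V₂/V₁) / ln(z₂/z₁)
α = ln(7.22/4.42) / ln(114.0/11.0) = ln(1.6335) / ln(10.3636)
  = 0.49072 / 2.33830 = 0.20986

α ≈ 0.210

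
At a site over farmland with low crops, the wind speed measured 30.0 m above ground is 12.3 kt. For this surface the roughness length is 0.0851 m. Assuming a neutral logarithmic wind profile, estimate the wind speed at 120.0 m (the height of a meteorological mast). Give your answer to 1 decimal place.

Log law: V(z) ∝ ln(z/z₀), so V₂/V₁ = ln(z₂/z₀) / ln(z₁/z₀).
ln(120.0/0.0851) = 7.2514, ln(30.0/0.0851) = 5.8651
V₂ = 12.3 × 7.2514/5.8651 = 12.3 × 1.2364 = 15.2073 kt

15.2 kt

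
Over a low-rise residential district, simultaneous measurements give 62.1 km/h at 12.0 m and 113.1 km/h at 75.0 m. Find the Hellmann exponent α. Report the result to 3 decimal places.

α ≈ 0.327

Power law: V₂/V₁ = (z₂/z₁)^α ⇒ α = ln(V₂/V₁) / ln(z₂/z₁)
α = ln(113.1/62.1) / ln(75.0/12.0) = ln(1.8213) / ln(6.2500)
  = 0.59953 / 1.83258 = 0.32715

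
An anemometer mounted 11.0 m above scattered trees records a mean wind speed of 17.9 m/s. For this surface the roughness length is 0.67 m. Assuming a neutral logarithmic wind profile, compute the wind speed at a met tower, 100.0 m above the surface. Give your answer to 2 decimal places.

Log law: V(z) ∝ ln(z/z₀), so V₂/V₁ = ln(z₂/z₀) / ln(z₁/z₀).
ln(100.0/0.67) = 5.0056, ln(11.0/0.67) = 2.7984
V₂ = 17.9 × 5.0056/2.7984 = 17.9 × 1.7888 = 32.0190 m/s

32.02 m/s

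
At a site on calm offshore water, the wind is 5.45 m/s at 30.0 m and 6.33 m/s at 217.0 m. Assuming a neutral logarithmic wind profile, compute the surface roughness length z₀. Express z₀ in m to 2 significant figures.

Log law: V(z) ∝ ln(z/z₀). With r = V₁/V₂ = 5.45/6.33 = 0.86098,
r · ln(z₂/z₀) = ln(z₁/z₀) ⇒ ln z₀ = (ln z₁ − r·ln z₂)/(1 − r)
ln z₀ = (3.40120 − 0.86098×5.37990) / 0.13902 = -8.8533
z₀ = exp(-8.8533) = 0.0001429 m

z₀ ≈ 0.00014 m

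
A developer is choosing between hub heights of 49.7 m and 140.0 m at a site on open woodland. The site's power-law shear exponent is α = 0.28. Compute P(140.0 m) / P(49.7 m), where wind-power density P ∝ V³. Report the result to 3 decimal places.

Speed ratio: V_B/V_A = (z_B/z_A)^α = (140.0/49.7)^0.28 = (2.8169)^0.28 = 1.33640
Power-density ratio: P_B/P_A = (V_B/V_A)³ = (1.33640)³ = 2.38676

2.387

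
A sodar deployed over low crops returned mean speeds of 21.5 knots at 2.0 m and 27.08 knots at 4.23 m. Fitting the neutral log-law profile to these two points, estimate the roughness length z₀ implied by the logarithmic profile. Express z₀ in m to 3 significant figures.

Log law: V(z) ∝ ln(z/z₀). With r = V₁/V₂ = 21.5/27.08 = 0.79394,
r · ln(z₂/z₀) = ln(z₁/z₀) ⇒ ln z₀ = (ln z₁ − r·ln z₂)/(1 − r)
ln z₀ = (0.69315 − 0.79394×1.44220) / 0.20606 = -2.1930
z₀ = exp(-2.1930) = 0.1116 m

z₀ ≈ 0.112 m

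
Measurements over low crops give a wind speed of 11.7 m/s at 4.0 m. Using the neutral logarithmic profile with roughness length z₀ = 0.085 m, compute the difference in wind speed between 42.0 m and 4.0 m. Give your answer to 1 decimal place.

7.1 m/s

Log law: V₂ = V₁ · ln(z₂/z₀)/ln(z₁/z₀) = 11.7 × 6.2028/3.8514 = 18.8431 m/s
ΔV = 18.8431 − 11.7 = 7.1431 m/s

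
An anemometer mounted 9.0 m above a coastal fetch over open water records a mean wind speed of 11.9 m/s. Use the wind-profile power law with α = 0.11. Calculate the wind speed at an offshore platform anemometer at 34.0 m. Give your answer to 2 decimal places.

13.77 m/s

Power-law profile: V₂ = V₁ · (z₂/z₁)^α
V₂ = 11.9 × (34.0/9.0)^0.11 = 11.9 × (3.7778)^0.11
    = 11.9 × 1.1574 = 13.7735 m/s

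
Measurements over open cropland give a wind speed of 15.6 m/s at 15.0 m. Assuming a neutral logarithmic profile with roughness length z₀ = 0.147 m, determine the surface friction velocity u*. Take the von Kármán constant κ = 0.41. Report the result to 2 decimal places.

u* ≈ 1.38 m/s

Log law: V(z) = (u*/κ) · ln(z/z₀) ⇒ u* = κ · V / ln(z/z₀)
u* = 0.41 × 15.6 / ln(15.0/0.147) = 0.41 × 15.6 / 4.6254
   = 6.3960 / 4.6254 = 1.3828 m/s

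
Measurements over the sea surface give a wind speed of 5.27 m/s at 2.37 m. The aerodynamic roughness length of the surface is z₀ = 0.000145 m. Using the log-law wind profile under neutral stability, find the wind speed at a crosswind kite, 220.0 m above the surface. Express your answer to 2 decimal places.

7.73 m/s

Log law: V(z) ∝ ln(z/z₀), so V₂/V₁ = ln(z₂/z₀) / ln(z₁/z₀).
ln(220.0/0.000145) = 14.2324, ln(2.37/0.000145) = 9.7017
V₂ = 5.27 × 14.2324/9.7017 = 5.27 × 1.4670 = 7.7311 m/s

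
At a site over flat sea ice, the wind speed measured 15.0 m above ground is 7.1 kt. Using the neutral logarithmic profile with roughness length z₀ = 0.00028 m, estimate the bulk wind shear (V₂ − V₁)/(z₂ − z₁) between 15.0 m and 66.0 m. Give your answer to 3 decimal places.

Log law: V₂ = V₁ · ln(z₂/z₀)/ln(z₁/z₀) = 7.1 × 12.3704/10.8888 = 8.0661 kt
ΔV/Δz = (8.0661 − 7.1)/(66.0 − 15.0) = 0.9661/51.0000 = 0.01894 kt/m

0.019 kt/m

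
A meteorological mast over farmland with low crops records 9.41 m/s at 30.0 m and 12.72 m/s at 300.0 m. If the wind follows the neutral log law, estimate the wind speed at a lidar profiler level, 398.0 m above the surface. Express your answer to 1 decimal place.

Log law: V ∝ ln(z/z₀). From the pair, with r = V₁/V₂ = 0.73978,
ln z₀ = (ln z₁ − r·ln z₂)/(1 − r) = (3.4012 − 0.73978×5.7038)/0.26022 = -3.1448 → z₀ = 0.04307 m
V₃ = V₁ · ln(z₃/z₀)/ln(z₁/z₀) = 9.41 × 9.1313/6.5460 = 13.1263 m/s

13.1 m/s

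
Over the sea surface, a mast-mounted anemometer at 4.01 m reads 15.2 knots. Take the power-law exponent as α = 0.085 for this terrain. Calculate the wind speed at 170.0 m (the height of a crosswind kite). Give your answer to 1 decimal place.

Power-law profile: V₂ = V₁ · (z₂/z₁)^α
V₂ = 15.2 × (170.0/4.01)^0.085 = 15.2 × (42.3940)^0.085
    = 15.2 × 1.3751 = 20.9009 knots

20.9 knots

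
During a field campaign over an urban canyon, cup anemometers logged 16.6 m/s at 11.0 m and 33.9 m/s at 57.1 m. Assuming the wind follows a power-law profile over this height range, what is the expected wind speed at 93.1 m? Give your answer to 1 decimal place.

First find α: α = ln(V₂/V₁)/ln(z₂/z₁) = ln(33.9/16.6)/ln(57.1/11.0) = 0.71401/1.64691 = 0.4335
Extrapolate from 57.1 m to 93.1 m: V₃ = 33.9 × (93.1/57.1)^0.4335 = 33.9 × 1.2361 = 41.9032 m/s

41.9 m/s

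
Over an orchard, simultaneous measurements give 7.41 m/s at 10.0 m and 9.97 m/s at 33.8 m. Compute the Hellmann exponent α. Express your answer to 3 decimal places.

Power law: V₂/V₁ = (z₂/z₁)^α ⇒ α = ln(V₂/V₁) / ln(z₂/z₁)
α = ln(9.97/7.41) / ln(33.8/10.0) = ln(1.3455) / ln(3.3800)
  = 0.29675 / 1.21788 = 0.24366

α ≈ 0.244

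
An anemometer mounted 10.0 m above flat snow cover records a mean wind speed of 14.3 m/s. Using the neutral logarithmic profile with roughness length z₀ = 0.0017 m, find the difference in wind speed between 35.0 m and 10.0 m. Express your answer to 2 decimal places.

2.06 m/s

Log law: V₂ = V₁ · ln(z₂/z₀)/ln(z₁/z₀) = 14.3 × 9.9325/8.6797 = 16.3640 m/s
ΔV = 16.3640 − 14.3 = 2.0640 m/s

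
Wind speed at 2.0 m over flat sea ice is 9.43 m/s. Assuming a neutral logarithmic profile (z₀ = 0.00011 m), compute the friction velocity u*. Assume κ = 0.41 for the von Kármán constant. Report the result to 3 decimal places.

Log law: V(z) = (u*/κ) · ln(z/z₀) ⇒ u* = κ · V / ln(z/z₀)
u* = 0.41 × 9.43 / ln(2.0/0.00011) = 0.41 × 9.43 / 9.8082
   = 3.8663 / 9.8082 = 0.3942 m/s

u* ≈ 0.394 m/s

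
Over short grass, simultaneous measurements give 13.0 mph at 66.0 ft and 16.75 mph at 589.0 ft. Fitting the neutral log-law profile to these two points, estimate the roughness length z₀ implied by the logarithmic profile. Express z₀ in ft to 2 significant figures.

Log law: V(z) ∝ ln(z/z₀). With r = V₁/V₂ = 13.0/16.75 = 0.77612,
r · ln(z₂/z₀) = ln(z₁/z₀) ⇒ ln z₀ = (ln z₁ − r·ln z₂)/(1 − r)
ln z₀ = (4.18965 − 0.77612×6.37843) / 0.22388 = -3.3981
z₀ = exp(-3.3981) = 0.03344 ft

z₀ ≈ 0.033 ft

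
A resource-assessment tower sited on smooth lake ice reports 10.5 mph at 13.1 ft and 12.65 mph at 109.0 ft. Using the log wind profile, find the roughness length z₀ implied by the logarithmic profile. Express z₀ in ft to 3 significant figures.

z₀ ≈ 0.000420 ft

Log law: V(z) ∝ ln(z/z₀). With r = V₁/V₂ = 10.5/12.65 = 0.83004,
r · ln(z₂/z₀) = ln(z₁/z₀) ⇒ ln z₀ = (ln z₁ − r·ln z₂)/(1 − r)
ln z₀ = (2.57261 − 0.83004×4.69135) / 0.16996 = -7.7747
z₀ = exp(-7.7747) = 0.0004202 ft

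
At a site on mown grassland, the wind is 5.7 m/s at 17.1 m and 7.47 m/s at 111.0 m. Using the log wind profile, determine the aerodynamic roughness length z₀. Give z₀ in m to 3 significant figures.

z₀ ≈ 0.0414 m

Log law: V(z) ∝ ln(z/z₀). With r = V₁/V₂ = 5.7/7.47 = 0.76305,
r · ln(z₂/z₀) = ln(z₁/z₀) ⇒ ln z₀ = (ln z₁ − r·ln z₂)/(1 − r)
ln z₀ = (2.83908 − 0.76305×4.70953) / 0.23695 = -3.1844
z₀ = exp(-3.1844) = 0.04140 m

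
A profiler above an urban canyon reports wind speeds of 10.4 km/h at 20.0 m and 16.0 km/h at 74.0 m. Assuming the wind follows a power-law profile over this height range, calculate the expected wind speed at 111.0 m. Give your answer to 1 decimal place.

18.3 km/h

First find α: α = ln(V₂/V₁)/ln(z₂/z₁) = ln(16.0/10.4)/ln(74.0/20.0) = 0.43078/1.30833 = 0.3293
Extrapolate from 74.0 m to 111.0 m: V₃ = 16.0 × (111.0/74.0)^0.3293 = 16.0 × 1.1428 = 18.2852 km/h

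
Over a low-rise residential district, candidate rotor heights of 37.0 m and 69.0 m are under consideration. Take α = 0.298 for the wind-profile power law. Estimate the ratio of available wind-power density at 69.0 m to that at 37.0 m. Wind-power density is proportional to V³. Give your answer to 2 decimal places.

1.75

Speed ratio: V_B/V_A = (z_B/z_A)^α = (69.0/37.0)^0.298 = (1.8649)^0.298 = 1.20407
Power-density ratio: P_B/P_A = (V_B/V_A)³ = (1.20407)³ = 1.74566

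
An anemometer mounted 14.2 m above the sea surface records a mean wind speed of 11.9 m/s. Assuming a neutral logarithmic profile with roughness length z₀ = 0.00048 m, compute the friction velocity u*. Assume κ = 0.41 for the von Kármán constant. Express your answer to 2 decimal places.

u* ≈ 0.47 m/s

Log law: V(z) = (u*/κ) · ln(z/z₀) ⇒ u* = κ · V / ln(z/z₀)
u* = 0.41 × 11.9 / ln(14.2/0.00048) = 0.41 × 11.9 / 10.2950
   = 4.8790 / 10.2950 = 0.4739 m/s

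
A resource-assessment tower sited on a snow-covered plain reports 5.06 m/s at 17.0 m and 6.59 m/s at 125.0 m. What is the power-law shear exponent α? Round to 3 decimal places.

α ≈ 0.132

Power law: V₂/V₁ = (z₂/z₁)^α ⇒ α = ln(V₂/V₁) / ln(z₂/z₁)
α = ln(6.59/5.06) / ln(125.0/17.0) = ln(1.3024) / ln(7.3529)
  = 0.26419 / 1.99510 = 0.13242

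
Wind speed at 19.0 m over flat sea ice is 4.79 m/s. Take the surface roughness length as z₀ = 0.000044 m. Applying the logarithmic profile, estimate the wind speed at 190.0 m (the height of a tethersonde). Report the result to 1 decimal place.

5.6 m/s

Log law: V(z) ∝ ln(z/z₀), so V₂/V₁ = ln(z₂/z₀) / ln(z₁/z₀).
ln(190.0/0.000044) = 15.2783, ln(19.0/0.000044) = 12.9758
V₂ = 4.79 × 15.2783/12.9758 = 4.79 × 1.1775 = 5.6400 m/s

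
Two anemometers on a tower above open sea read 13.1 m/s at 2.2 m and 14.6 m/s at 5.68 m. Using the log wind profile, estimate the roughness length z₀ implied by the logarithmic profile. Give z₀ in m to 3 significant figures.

Log law: V(z) ∝ ln(z/z₀). With r = V₁/V₂ = 13.1/14.6 = 0.89726,
r · ln(z₂/z₀) = ln(z₁/z₀) ⇒ ln z₀ = (ln z₁ − r·ln z₂)/(1 − r)
ln z₀ = (0.78846 − 0.89726×1.73695) / 0.10274 = -7.4951
z₀ = exp(-7.4951) = 0.0005558 m

z₀ ≈ 0.000556 m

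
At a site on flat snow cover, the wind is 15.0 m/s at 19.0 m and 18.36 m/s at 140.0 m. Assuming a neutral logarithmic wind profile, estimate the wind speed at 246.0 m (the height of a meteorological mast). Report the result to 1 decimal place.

Log law: V ∝ ln(z/z₀). From the pair, with r = V₁/V₂ = 0.81699,
ln z₀ = (ln z₁ − r·ln z₂)/(1 − r) = (2.9444 − 0.81699×4.9416)/0.18301 = -5.9716 → z₀ = 0.002550 m
V₃ = V₁ · ln(z₃/z₀)/ln(z₁/z₀) = 15.0 × 11.4770/8.9161 = 19.3083 m/s

19.3 m/s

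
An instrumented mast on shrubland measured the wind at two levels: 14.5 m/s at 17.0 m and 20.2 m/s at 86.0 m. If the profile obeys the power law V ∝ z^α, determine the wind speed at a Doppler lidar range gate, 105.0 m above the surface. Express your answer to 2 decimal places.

21.04 m/s

First find α: α = ln(V₂/V₁)/ln(z₂/z₁) = ln(20.2/14.5)/ln(86.0/17.0) = 0.33153/1.62113 = 0.2045
Extrapolate from 86.0 m to 105.0 m: V₃ = 20.2 × (105.0/86.0)^0.2045 = 20.2 × 1.0417 = 21.0417 m/s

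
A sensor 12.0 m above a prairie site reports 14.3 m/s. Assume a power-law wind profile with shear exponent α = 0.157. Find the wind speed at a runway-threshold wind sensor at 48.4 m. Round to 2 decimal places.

Power-law profile: V₂ = V₁ · (z₂/z₁)^α
V₂ = 14.3 × (48.4/12.0)^0.157 = 14.3 × (4.0333)^0.157
    = 14.3 × 1.2448 = 17.8002 m/s

17.80 m/s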